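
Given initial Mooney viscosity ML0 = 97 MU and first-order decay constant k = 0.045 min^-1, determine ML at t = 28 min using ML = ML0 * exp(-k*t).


ML = ML0 * exp(-k * t)
ML = 97 * exp(-0.045 * 28)
ML = 97 * 0.2837
ML = 27.51 MU

27.51 MU


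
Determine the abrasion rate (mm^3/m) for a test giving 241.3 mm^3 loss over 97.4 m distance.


Rate = volume_loss / distance
= 241.3 / 97.4
= 2.477 mm^3/m

2.477 mm^3/m


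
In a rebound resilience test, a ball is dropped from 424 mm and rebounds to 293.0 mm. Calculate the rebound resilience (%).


Resilience = h_rebound / h_drop * 100
= 293.0 / 424 * 100
= 69.1%

69.1%


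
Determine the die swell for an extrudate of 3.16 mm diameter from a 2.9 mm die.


Die swell ratio = D_extrudate / D_die
= 3.16 / 2.9
= 1.09

Die swell = 1.09


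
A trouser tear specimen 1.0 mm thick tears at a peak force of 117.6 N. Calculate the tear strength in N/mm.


Tear strength = force / thickness
= 117.6 / 1.0
= 117.6 N/mm

117.6 N/mm


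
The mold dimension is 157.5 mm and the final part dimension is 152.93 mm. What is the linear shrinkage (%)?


Shrinkage = (mold - part) / mold * 100
= (157.5 - 152.93) / 157.5 * 100
= 4.57 / 157.5 * 100
= 2.9%

2.9%


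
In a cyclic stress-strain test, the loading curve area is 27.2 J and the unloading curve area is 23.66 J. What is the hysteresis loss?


Hysteresis loss = loading - unloading
= 27.2 - 23.66
= 3.54 J

3.54 J


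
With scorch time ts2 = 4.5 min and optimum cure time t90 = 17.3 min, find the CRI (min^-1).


CRI = 100 / (t90 - ts2)
= 100 / (17.3 - 4.5)
= 100 / 12.8
= 7.81 min^-1

7.81 min^-1


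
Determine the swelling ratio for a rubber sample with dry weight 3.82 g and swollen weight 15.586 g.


Q = W_swollen / W_dry
Q = 15.586 / 3.82
Q = 4.08

Q = 4.08


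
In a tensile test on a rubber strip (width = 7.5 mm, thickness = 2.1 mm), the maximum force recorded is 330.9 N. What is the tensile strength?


Area = width * thickness = 7.5 * 2.1 = 15.75 mm^2
TS = force / area = 330.9 / 15.75 = 21.01 MPa

21.01 MPa


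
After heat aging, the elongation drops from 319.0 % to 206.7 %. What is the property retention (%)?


Retention = aged / original * 100
= 206.7 / 319.0 * 100
= 64.8%

64.8%


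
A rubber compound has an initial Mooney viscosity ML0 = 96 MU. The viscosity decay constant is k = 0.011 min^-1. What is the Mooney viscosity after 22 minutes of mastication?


ML = ML0 * exp(-k * t)
ML = 96 * exp(-0.011 * 22)
ML = 96 * 0.7851
ML = 75.37 MU

75.37 MU


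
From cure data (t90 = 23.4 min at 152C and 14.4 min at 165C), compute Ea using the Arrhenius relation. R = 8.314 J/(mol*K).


T1 = 425.15 K, T2 = 438.15 K
1/T1 - 1/T2 = 6.9788e-05
ln(t1/t2) = ln(23.4/14.4) = 0.4855
Ea = 8.314 * 0.4855 / 6.9788e-05 = 57839.9479 J/mol
Ea = 57.84 kJ/mol

57.84 kJ/mol


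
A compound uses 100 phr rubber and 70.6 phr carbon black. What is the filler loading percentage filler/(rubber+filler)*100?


Filler % = filler / (rubber + filler) * 100
= 70.6 / (100 + 70.6) * 100
= 70.6 / 170.6 * 100
= 41.38%

41.38%


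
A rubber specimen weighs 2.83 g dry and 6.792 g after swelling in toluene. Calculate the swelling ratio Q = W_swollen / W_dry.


Q = W_swollen / W_dry
Q = 6.792 / 2.83
Q = 2.4

Q = 2.4


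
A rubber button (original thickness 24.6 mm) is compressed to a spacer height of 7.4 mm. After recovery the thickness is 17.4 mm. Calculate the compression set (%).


CS = (t0 - recovered) / (t0 - ts) * 100
= (24.6 - 17.4) / (24.6 - 7.4) * 100
= 7.2 / 17.2 * 100
= 41.9%

41.9%


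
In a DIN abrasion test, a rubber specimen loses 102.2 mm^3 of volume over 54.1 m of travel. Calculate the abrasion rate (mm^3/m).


Rate = volume_loss / distance
= 102.2 / 54.1
= 1.889 mm^3/m

1.889 mm^3/m


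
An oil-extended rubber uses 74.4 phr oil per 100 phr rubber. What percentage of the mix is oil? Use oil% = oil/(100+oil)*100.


Oil % = oil / (100 + oil) * 100
= 74.4 / (100 + 74.4) * 100
= 74.4 / 174.4 * 100
= 42.66%

42.66%


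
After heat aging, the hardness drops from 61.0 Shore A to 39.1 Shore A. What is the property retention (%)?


Retention = aged / original * 100
= 39.1 / 61.0 * 100
= 64.1%

64.1%


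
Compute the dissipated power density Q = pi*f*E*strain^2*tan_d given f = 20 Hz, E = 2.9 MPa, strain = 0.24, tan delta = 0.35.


Q = pi * f * E * strain^2 * tan_d
= pi * 20 * 2.9 * 0.24^2 * 0.35
= pi * 20 * 2.9 * 0.0576 * 0.35
= 3.6734

Q = 3.6734


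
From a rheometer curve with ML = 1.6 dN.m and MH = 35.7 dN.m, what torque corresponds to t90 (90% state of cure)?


M90 = ML + 0.9 * (MH - ML)
M90 = 1.6 + 0.9 * (35.7 - 1.6)
M90 = 1.6 + 0.9 * 34.1
M90 = 32.29 dN.m

32.29 dN.m


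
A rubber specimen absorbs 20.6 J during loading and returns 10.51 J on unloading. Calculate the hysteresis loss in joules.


Hysteresis loss = loading - unloading
= 20.6 - 10.51
= 10.09 J

10.09 J


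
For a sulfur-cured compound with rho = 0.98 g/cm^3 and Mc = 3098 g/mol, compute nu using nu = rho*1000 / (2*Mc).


nu = rho * 1000 / (2 * Mc)
nu = 0.98 * 1000 / (2 * 3098)
nu = 980.0 / 6196
nu = 0.1582 mol/L

0.1582 mol/L


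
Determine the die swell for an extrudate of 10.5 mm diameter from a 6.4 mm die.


Die swell ratio = D_extrudate / D_die
= 10.5 / 6.4
= 1.641

Die swell = 1.641


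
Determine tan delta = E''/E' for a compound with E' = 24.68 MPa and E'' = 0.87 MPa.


tan delta = E'' / E'
= 0.87 / 24.68
= 0.0353

tan delta = 0.0353


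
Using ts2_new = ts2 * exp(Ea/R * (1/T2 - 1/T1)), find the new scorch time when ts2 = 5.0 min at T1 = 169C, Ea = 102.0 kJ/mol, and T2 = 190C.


Convert temperatures: T1 = 169 + 273.15 = 442.15 K, T2 = 190 + 273.15 = 463.15 K
ts2_new = 5.0 * exp(102000 / 8.314 * (1/463.15 - 1/442.15))
1/T2 - 1/T1 = -1.0255e-04
ts2_new = 1.42 min

1.42 min


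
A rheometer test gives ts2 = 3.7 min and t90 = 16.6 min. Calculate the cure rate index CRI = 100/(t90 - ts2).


CRI = 100 / (t90 - ts2)
= 100 / (16.6 - 3.7)
= 100 / 12.9
= 7.75 min^-1

7.75 min^-1


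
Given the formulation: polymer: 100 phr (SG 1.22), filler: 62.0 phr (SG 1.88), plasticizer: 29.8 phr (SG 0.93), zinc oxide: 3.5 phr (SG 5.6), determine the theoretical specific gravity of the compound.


Sum of weights = 195.3
Volume contributions:
  polymer: 100/1.22 = 81.9672
  filler: 62.0/1.88 = 32.9787
  plasticizer: 29.8/0.93 = 32.0430
  zinc oxide: 3.5/5.6 = 0.6250
Sum of volumes = 147.6139
SG = 195.3 / 147.6139 = 1.323

SG = 1.323


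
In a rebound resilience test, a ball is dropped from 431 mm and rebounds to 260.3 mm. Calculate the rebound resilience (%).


Resilience = h_rebound / h_drop * 100
= 260.3 / 431 * 100
= 60.4%

60.4%


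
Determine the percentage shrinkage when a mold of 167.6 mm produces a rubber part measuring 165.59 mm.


Shrinkage = (mold - part) / mold * 100
= (167.6 - 165.59) / 167.6 * 100
= 2.01 / 167.6 * 100
= 1.2%

1.2%


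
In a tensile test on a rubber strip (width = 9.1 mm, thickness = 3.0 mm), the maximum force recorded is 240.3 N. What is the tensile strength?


Area = width * thickness = 9.1 * 3.0 = 27.3 mm^2
TS = force / area = 240.3 / 27.3 = 8.8 MPa

8.8 MPa


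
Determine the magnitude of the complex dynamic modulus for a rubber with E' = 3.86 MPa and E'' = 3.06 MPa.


|E*| = sqrt(E'^2 + E''^2)
= sqrt(3.86^2 + 3.06^2)
= sqrt(14.8996 + 9.3636)
= 4.926 MPa

4.926 MPa


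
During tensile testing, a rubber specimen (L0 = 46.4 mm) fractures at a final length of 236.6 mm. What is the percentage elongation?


Elongation = (Lf - L0) / L0 * 100
= (236.6 - 46.4) / 46.4 * 100
= 190.2 / 46.4 * 100
= 409.9%

409.9%


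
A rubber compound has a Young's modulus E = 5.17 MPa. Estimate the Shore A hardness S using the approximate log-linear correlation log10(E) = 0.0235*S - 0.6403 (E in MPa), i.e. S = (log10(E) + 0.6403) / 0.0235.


log10(E) = 0.0235*S - 0.6403  =>  S = (log10(E) + 0.6403) / 0.0235
log10(5.17) = 0.713491
S = (0.713491 + 0.6403) / 0.0235 = 1.353791 / 0.0235
S = 57.6

Shore A = 57.6


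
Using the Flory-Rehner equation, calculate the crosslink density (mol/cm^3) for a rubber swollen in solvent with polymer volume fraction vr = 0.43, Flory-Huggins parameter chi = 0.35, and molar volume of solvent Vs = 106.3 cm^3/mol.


ln(1 - vr) = ln(1 - 0.43) = -0.5621
Numerator = -((-0.5621) + 0.43 + 0.35 * 0.43^2) = 0.0674
Denominator = 106.3 * (0.43^(1/3) - 0.43/2) = 57.3791
nu = 0.0674 / 57.3791 = 0.0012 mol/cm^3

0.0012 mol/cm^3


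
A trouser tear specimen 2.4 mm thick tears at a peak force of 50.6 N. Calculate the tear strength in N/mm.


Tear strength = force / thickness
= 50.6 / 2.4
= 21.08 N/mm

21.08 N/mm


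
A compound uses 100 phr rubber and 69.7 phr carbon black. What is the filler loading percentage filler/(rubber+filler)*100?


Filler % = filler / (rubber + filler) * 100
= 69.7 / (100 + 69.7) * 100
= 69.7 / 169.7 * 100
= 41.07%

41.07%


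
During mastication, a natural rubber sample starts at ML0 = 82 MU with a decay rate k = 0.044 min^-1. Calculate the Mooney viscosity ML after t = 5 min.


ML = ML0 * exp(-k * t)
ML = 82 * exp(-0.044 * 5)
ML = 82 * 0.8025
ML = 65.81 MU

65.81 MU


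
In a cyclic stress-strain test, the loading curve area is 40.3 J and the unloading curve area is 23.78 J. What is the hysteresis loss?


Hysteresis loss = loading - unloading
= 40.3 - 23.78
= 16.52 J

16.52 J


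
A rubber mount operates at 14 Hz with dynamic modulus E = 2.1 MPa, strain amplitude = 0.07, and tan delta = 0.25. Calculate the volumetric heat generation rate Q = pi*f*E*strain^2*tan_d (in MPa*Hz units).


Q = pi * f * E * strain^2 * tan_d
= pi * 14 * 2.1 * 0.07^2 * 0.25
= pi * 14 * 2.1 * 0.0049 * 0.25
= 0.1131

Q = 0.1131


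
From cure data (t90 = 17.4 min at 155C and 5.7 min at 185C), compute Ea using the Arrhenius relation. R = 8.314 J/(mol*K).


T1 = 428.15 K, T2 = 458.15 K
1/T1 - 1/T2 = 1.5294e-04
ln(t1/t2) = ln(17.4/5.7) = 1.1160
Ea = 8.314 * 1.1160 / 1.5294e-04 = 60667.7891 J/mol
Ea = 60.67 kJ/mol

60.67 kJ/mol


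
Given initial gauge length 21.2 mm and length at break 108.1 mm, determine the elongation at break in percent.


Elongation = (Lf - L0) / L0 * 100
= (108.1 - 21.2) / 21.2 * 100
= 86.9 / 21.2 * 100
= 409.9%

409.9%


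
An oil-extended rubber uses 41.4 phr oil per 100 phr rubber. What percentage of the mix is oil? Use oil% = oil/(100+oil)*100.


Oil % = oil / (100 + oil) * 100
= 41.4 / (100 + 41.4) * 100
= 41.4 / 141.4 * 100
= 29.28%

29.28%


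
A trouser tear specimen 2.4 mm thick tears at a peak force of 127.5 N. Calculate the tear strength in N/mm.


Tear strength = force / thickness
= 127.5 / 2.4
= 53.12 N/mm

53.12 N/mm


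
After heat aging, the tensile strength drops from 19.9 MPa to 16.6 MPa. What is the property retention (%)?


Retention = aged / original * 100
= 16.6 / 19.9 * 100
= 83.4%

83.4%


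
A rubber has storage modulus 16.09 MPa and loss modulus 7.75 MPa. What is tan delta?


tan delta = E'' / E'
= 7.75 / 16.09
= 0.4817

tan delta = 0.4817


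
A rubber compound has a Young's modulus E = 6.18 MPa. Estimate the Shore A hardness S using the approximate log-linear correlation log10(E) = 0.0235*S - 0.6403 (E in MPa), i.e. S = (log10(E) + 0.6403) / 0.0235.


log10(E) = 0.0235*S - 0.6403  =>  S = (log10(E) + 0.6403) / 0.0235
log10(6.18) = 0.790988
S = (0.790988 + 0.6403) / 0.0235 = 1.431288 / 0.0235
S = 60.9

Shore A = 60.9


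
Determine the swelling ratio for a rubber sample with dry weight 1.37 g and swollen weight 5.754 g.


Q = W_swollen / W_dry
Q = 5.754 / 1.37
Q = 4.2

Q = 4.2


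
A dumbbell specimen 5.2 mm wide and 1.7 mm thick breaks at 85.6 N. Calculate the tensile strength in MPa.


Area = width * thickness = 5.2 * 1.7 = 8.84 mm^2
TS = force / area = 85.6 / 8.84 = 9.68 MPa

9.68 MPa


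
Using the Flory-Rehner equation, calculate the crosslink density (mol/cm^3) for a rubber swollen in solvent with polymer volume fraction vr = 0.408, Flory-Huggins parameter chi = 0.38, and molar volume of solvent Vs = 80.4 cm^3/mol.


ln(1 - vr) = ln(1 - 0.408) = -0.5242
Numerator = -((-0.5242) + 0.408 + 0.38 * 0.408^2) = 0.0530
Denominator = 80.4 * (0.408^(1/3) - 0.408/2) = 43.2300
nu = 0.0530 / 43.2300 = 0.0012 mol/cm^3

0.0012 mol/cm^3


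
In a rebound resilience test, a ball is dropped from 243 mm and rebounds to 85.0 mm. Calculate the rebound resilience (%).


Resilience = h_rebound / h_drop * 100
= 85.0 / 243 * 100
= 35.0%

35.0%


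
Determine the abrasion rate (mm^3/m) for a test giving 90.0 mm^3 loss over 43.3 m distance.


Rate = volume_loss / distance
= 90.0 / 43.3
= 2.079 mm^3/m

2.079 mm^3/m


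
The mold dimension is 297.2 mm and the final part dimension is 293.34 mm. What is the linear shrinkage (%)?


Shrinkage = (mold - part) / mold * 100
= (297.2 - 293.34) / 297.2 * 100
= 3.86 / 297.2 * 100
= 1.3%

1.3%


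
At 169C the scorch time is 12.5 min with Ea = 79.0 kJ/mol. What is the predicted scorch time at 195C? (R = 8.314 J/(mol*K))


Convert temperatures: T1 = 169 + 273.15 = 442.15 K, T2 = 195 + 273.15 = 468.15 K
ts2_new = 12.5 * exp(79000 / 8.314 * (1/468.15 - 1/442.15))
1/T2 - 1/T1 = -1.2561e-04
ts2_new = 3.79 min

3.79 min


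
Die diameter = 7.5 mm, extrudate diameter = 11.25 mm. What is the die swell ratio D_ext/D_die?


Die swell ratio = D_extrudate / D_die
= 11.25 / 7.5
= 1.5

Die swell = 1.5


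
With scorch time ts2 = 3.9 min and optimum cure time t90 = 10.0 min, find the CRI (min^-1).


CRI = 100 / (t90 - ts2)
= 100 / (10.0 - 3.9)
= 100 / 6.1
= 16.39 min^-1

16.39 min^-1


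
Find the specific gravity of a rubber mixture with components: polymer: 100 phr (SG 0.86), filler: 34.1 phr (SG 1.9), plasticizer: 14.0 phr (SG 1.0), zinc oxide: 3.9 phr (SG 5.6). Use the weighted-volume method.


Sum of weights = 152.0
Volume contributions:
  polymer: 100/0.86 = 116.2791
  filler: 34.1/1.9 = 17.9474
  plasticizer: 14.0/1.0 = 14.0000
  zinc oxide: 3.9/5.6 = 0.6964
Sum of volumes = 148.9229
SG = 152.0 / 148.9229 = 1.021

SG = 1.021


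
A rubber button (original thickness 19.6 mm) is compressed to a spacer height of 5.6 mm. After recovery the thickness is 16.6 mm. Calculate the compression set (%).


CS = (t0 - recovered) / (t0 - ts) * 100
= (19.6 - 16.6) / (19.6 - 5.6) * 100
= 3.0 / 14.0 * 100
= 21.4%

21.4%


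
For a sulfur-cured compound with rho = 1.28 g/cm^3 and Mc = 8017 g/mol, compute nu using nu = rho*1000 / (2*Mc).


nu = rho * 1000 / (2 * Mc)
nu = 1.28 * 1000 / (2 * 8017)
nu = 1280.0 / 16034
nu = 0.0798 mol/L

0.0798 mol/L


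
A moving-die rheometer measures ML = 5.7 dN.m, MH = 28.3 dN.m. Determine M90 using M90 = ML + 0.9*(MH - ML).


M90 = ML + 0.9 * (MH - ML)
M90 = 5.7 + 0.9 * (28.3 - 5.7)
M90 = 5.7 + 0.9 * 22.6
M90 = 26.04 dN.m

26.04 dN.m


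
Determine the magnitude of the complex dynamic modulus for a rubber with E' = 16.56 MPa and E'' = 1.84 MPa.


|E*| = sqrt(E'^2 + E''^2)
= sqrt(16.56^2 + 1.84^2)
= sqrt(274.2336 + 3.3856)
= 16.662 MPa

16.662 MPa


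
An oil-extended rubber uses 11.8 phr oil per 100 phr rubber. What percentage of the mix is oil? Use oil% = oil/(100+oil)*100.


Oil % = oil / (100 + oil) * 100
= 11.8 / (100 + 11.8) * 100
= 11.8 / 111.8 * 100
= 10.55%

10.55%


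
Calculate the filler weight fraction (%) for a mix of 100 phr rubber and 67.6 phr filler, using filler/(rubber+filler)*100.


Filler % = filler / (rubber + filler) * 100
= 67.6 / (100 + 67.6) * 100
= 67.6 / 167.6 * 100
= 40.33%

40.33%


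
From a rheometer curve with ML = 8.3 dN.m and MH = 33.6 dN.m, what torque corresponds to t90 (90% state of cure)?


M90 = ML + 0.9 * (MH - ML)
M90 = 8.3 + 0.9 * (33.6 - 8.3)
M90 = 8.3 + 0.9 * 25.3
M90 = 31.07 dN.m

31.07 dN.m


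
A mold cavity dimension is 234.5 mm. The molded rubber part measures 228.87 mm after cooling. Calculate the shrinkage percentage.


Shrinkage = (mold - part) / mold * 100
= (234.5 - 228.87) / 234.5 * 100
= 5.63 / 234.5 * 100
= 2.4%

2.4%


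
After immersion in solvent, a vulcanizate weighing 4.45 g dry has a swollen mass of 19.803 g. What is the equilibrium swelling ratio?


Q = W_swollen / W_dry
Q = 19.803 / 4.45
Q = 4.45

Q = 4.45


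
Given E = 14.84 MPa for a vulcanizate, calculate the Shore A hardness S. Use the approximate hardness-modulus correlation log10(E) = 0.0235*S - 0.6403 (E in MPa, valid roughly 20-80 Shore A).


log10(E) = 0.0235*S - 0.6403  =>  S = (log10(E) + 0.6403) / 0.0235
log10(14.84) = 1.171434
S = (1.171434 + 0.6403) / 0.0235 = 1.811734 / 0.0235
S = 77.1

Shore A = 77.1


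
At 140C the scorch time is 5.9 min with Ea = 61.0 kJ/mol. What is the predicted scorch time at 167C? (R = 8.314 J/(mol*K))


Convert temperatures: T1 = 140 + 273.15 = 413.15 K, T2 = 167 + 273.15 = 440.15 K
ts2_new = 5.9 * exp(61000 / 8.314 * (1/440.15 - 1/413.15))
1/T2 - 1/T1 = -1.4848e-04
ts2_new = 1.98 min

1.98 min


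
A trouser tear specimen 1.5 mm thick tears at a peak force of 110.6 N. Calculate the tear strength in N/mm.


Tear strength = force / thickness
= 110.6 / 1.5
= 73.73 N/mm

73.73 N/mm


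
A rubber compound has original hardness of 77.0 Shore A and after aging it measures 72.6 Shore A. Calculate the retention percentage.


Retention = aged / original * 100
= 72.6 / 77.0 * 100
= 94.3%

94.3%


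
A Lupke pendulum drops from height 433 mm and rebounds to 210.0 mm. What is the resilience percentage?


Resilience = h_rebound / h_drop * 100
= 210.0 / 433 * 100
= 48.5%

48.5%


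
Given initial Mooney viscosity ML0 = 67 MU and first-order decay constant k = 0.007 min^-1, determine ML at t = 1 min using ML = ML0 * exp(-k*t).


ML = ML0 * exp(-k * t)
ML = 67 * exp(-0.007 * 1)
ML = 67 * 0.9930
ML = 66.53 MU

66.53 MU


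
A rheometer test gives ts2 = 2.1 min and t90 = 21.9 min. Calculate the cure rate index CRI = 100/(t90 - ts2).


CRI = 100 / (t90 - ts2)
= 100 / (21.9 - 2.1)
= 100 / 19.8
= 5.05 min^-1

5.05 min^-1


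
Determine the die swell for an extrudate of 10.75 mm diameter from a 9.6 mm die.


Die swell ratio = D_extrudate / D_die
= 10.75 / 9.6
= 1.12

Die swell = 1.12


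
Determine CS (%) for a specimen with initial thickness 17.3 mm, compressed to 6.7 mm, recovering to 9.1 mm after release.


CS = (t0 - recovered) / (t0 - ts) * 100
= (17.3 - 9.1) / (17.3 - 6.7) * 100
= 8.2 / 10.6 * 100
= 77.4%

77.4%


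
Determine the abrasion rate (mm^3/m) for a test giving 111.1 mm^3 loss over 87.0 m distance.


Rate = volume_loss / distance
= 111.1 / 87.0
= 1.277 mm^3/m

1.277 mm^3/m


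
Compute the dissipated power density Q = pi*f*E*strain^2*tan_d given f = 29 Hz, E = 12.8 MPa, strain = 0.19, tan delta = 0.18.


Q = pi * f * E * strain^2 * tan_d
= pi * 29 * 12.8 * 0.19^2 * 0.18
= pi * 29 * 12.8 * 0.0361 * 0.18
= 7.5777

Q = 7.5777


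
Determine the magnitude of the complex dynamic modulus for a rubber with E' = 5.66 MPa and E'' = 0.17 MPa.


|E*| = sqrt(E'^2 + E''^2)
= sqrt(5.66^2 + 0.17^2)
= sqrt(32.0356 + 0.0289)
= 5.663 MPa

5.663 MPa


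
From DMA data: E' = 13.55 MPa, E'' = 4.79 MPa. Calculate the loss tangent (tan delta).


tan delta = E'' / E'
= 4.79 / 13.55
= 0.3535

tan delta = 0.3535


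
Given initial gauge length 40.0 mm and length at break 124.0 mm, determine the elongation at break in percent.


Elongation = (Lf - L0) / L0 * 100
= (124.0 - 40.0) / 40.0 * 100
= 84.0 / 40.0 * 100
= 210.0%

210.0%


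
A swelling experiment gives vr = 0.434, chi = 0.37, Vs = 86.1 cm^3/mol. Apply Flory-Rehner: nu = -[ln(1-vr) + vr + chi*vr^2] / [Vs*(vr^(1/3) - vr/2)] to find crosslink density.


ln(1 - vr) = ln(1 - 0.434) = -0.5692
Numerator = -((-0.5692) + 0.434 + 0.37 * 0.434^2) = 0.0655
Denominator = 86.1 * (0.434^(1/3) - 0.434/2) = 46.5041
nu = 0.0655 / 46.5041 = 0.0014 mol/cm^3

0.0014 mol/cm^3


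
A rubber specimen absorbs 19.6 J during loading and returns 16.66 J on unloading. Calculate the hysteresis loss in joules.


Hysteresis loss = loading - unloading
= 19.6 - 16.66
= 2.94 J

2.94 J


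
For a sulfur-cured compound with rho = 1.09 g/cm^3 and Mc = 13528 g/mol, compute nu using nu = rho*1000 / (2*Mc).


nu = rho * 1000 / (2 * Mc)
nu = 1.09 * 1000 / (2 * 13528)
nu = 1090.0 / 27056
nu = 0.0403 mol/L

0.0403 mol/L


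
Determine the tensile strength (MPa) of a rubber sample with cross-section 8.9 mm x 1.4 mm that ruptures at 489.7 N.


Area = width * thickness = 8.9 * 1.4 = 12.46 mm^2
TS = force / area = 489.7 / 12.46 = 39.3 MPa

39.3 MPa


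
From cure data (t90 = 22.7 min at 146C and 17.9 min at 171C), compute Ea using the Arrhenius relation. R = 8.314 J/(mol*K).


T1 = 419.15 K, T2 = 444.15 K
1/T1 - 1/T2 = 1.3429e-04
ln(t1/t2) = ln(22.7/17.9) = 0.2376
Ea = 8.314 * 0.2376 / 1.3429e-04 = 14707.8829 J/mol
Ea = 14.71 kJ/mol

14.71 kJ/mol


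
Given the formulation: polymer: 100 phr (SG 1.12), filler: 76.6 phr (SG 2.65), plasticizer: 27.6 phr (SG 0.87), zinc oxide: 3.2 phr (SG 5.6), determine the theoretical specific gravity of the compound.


Sum of weights = 207.4
Volume contributions:
  polymer: 100/1.12 = 89.2857
  filler: 76.6/2.65 = 28.9057
  plasticizer: 27.6/0.87 = 31.7241
  zinc oxide: 3.2/5.6 = 0.5714
Sum of volumes = 150.4869
SG = 207.4 / 150.4869 = 1.378

SG = 1.378


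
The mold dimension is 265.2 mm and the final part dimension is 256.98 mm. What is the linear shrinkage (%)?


Shrinkage = (mold - part) / mold * 100
= (265.2 - 256.98) / 265.2 * 100
= 8.22 / 265.2 * 100
= 3.1%

3.1%


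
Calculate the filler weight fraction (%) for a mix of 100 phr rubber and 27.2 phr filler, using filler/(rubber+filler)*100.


Filler % = filler / (rubber + filler) * 100
= 27.2 / (100 + 27.2) * 100
= 27.2 / 127.2 * 100
= 21.38%

21.38%


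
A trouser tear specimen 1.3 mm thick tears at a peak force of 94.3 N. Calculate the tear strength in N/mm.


Tear strength = force / thickness
= 94.3 / 1.3
= 72.54 N/mm

72.54 N/mm


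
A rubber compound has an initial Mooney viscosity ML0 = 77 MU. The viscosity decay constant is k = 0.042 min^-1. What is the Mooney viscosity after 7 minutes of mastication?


ML = ML0 * exp(-k * t)
ML = 77 * exp(-0.042 * 7)
ML = 77 * 0.7453
ML = 57.39 MU

57.39 MU


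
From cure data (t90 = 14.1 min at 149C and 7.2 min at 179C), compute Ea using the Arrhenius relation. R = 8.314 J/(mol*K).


T1 = 422.15 K, T2 = 452.15 K
1/T1 - 1/T2 = 1.5717e-04
ln(t1/t2) = ln(14.1/7.2) = 0.6721
Ea = 8.314 * 0.6721 / 1.5717e-04 = 35552.3215 J/mol
Ea = 35.55 kJ/mol

35.55 kJ/mol


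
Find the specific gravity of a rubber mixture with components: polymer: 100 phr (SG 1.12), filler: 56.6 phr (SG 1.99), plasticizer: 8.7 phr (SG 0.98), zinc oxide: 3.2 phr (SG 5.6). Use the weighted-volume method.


Sum of weights = 168.5
Volume contributions:
  polymer: 100/1.12 = 89.2857
  filler: 56.6/1.99 = 28.4422
  plasticizer: 8.7/0.98 = 8.8776
  zinc oxide: 3.2/5.6 = 0.5714
Sum of volumes = 127.1769
SG = 168.5 / 127.1769 = 1.325

SG = 1.325


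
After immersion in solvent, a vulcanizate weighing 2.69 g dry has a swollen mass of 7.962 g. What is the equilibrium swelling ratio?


Q = W_swollen / W_dry
Q = 7.962 / 2.69
Q = 2.96

Q = 2.96


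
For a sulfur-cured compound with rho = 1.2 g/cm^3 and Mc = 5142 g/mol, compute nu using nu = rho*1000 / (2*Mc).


nu = rho * 1000 / (2 * Mc)
nu = 1.2 * 1000 / (2 * 5142)
nu = 1200.0 / 10284
nu = 0.1167 mol/L

0.1167 mol/L


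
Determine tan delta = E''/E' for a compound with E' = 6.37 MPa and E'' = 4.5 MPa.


tan delta = E'' / E'
= 4.5 / 6.37
= 0.7064

tan delta = 0.7064


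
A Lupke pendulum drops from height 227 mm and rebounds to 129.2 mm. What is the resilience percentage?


Resilience = h_rebound / h_drop * 100
= 129.2 / 227 * 100
= 56.9%

56.9%


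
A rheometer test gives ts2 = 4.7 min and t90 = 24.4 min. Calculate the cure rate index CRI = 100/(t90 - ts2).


CRI = 100 / (t90 - ts2)
= 100 / (24.4 - 4.7)
= 100 / 19.7
= 5.08 min^-1

5.08 min^-1


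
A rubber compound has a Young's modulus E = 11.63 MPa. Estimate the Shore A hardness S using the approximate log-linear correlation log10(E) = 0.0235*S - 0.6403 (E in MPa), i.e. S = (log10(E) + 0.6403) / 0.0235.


log10(E) = 0.0235*S - 0.6403  =>  S = (log10(E) + 0.6403) / 0.0235
log10(11.63) = 1.065580
S = (1.065580 + 0.6403) / 0.0235 = 1.705880 / 0.0235
S = 72.6

Shore A = 72.6


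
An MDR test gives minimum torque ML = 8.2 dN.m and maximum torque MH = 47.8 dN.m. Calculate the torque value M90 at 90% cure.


M90 = ML + 0.9 * (MH - ML)
M90 = 8.2 + 0.9 * (47.8 - 8.2)
M90 = 8.2 + 0.9 * 39.6
M90 = 43.84 dN.m

43.84 dN.m


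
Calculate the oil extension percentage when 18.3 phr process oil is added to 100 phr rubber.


Oil % = oil / (100 + oil) * 100
= 18.3 / (100 + 18.3) * 100
= 18.3 / 118.3 * 100
= 15.47%

15.47%


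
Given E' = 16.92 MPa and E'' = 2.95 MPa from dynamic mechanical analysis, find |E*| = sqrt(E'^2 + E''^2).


|E*| = sqrt(E'^2 + E''^2)
= sqrt(16.92^2 + 2.95^2)
= sqrt(286.2864 + 8.7025)
= 17.175 MPa

17.175 MPa


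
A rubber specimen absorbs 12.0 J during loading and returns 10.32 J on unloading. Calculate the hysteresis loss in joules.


Hysteresis loss = loading - unloading
= 12.0 - 10.32
= 1.68 J

1.68 J


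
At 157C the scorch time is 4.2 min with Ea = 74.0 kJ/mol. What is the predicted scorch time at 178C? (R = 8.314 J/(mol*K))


Convert temperatures: T1 = 157 + 273.15 = 430.15 K, T2 = 178 + 273.15 = 451.15 K
ts2_new = 4.2 * exp(74000 / 8.314 * (1/451.15 - 1/430.15))
1/T2 - 1/T1 = -1.0821e-04
ts2_new = 1.6 min

1.6 min


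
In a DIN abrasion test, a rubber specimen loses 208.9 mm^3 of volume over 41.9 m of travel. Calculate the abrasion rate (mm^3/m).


Rate = volume_loss / distance
= 208.9 / 41.9
= 4.986 mm^3/m

4.986 mm^3/m


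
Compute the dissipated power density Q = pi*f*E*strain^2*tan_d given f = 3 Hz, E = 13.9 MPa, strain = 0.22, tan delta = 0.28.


Q = pi * f * E * strain^2 * tan_d
= pi * 3 * 13.9 * 0.22^2 * 0.28
= pi * 3 * 13.9 * 0.0484 * 0.28
= 1.7754

Q = 1.7754


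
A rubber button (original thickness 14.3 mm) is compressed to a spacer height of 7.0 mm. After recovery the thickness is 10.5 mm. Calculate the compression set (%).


CS = (t0 - recovered) / (t0 - ts) * 100
= (14.3 - 10.5) / (14.3 - 7.0) * 100
= 3.8 / 7.3 * 100
= 52.1%

52.1%


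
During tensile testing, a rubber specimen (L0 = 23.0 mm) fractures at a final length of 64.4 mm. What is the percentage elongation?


Elongation = (Lf - L0) / L0 * 100
= (64.4 - 23.0) / 23.0 * 100
= 41.4 / 23.0 * 100
= 180.0%

180.0%


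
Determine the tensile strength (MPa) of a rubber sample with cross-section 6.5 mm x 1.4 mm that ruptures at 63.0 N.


Area = width * thickness = 6.5 * 1.4 = 9.1 mm^2
TS = force / area = 63.0 / 9.1 = 6.92 MPa

6.92 MPa


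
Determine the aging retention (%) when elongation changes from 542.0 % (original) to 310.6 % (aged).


Retention = aged / original * 100
= 310.6 / 542.0 * 100
= 57.3%

57.3%


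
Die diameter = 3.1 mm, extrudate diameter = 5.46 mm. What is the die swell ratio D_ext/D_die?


Die swell ratio = D_extrudate / D_die
= 5.46 / 3.1
= 1.761

Die swell = 1.761


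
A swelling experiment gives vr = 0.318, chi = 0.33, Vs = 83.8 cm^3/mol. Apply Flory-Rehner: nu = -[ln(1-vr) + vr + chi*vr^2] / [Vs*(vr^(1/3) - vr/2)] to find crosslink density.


ln(1 - vr) = ln(1 - 0.318) = -0.3827
Numerator = -((-0.3827) + 0.318 + 0.33 * 0.318^2) = 0.0314
Denominator = 83.8 * (0.318^(1/3) - 0.318/2) = 43.8745
nu = 0.0314 / 43.8745 = 7.1464e-04 mol/cm^3

7.1464e-04 mol/cm^3


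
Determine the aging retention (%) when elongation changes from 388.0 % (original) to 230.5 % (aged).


Retention = aged / original * 100
= 230.5 / 388.0 * 100
= 59.4%

59.4%


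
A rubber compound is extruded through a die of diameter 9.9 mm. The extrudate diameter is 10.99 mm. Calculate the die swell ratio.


Die swell ratio = D_extrudate / D_die
= 10.99 / 9.9
= 1.11

Die swell = 1.11


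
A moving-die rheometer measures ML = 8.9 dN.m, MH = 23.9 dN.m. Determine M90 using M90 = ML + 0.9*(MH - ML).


M90 = ML + 0.9 * (MH - ML)
M90 = 8.9 + 0.9 * (23.9 - 8.9)
M90 = 8.9 + 0.9 * 15.0
M90 = 22.4 dN.m

22.4 dN.m


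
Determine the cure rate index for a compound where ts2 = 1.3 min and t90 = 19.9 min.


CRI = 100 / (t90 - ts2)
= 100 / (19.9 - 1.3)
= 100 / 18.6
= 5.38 min^-1

5.38 min^-1


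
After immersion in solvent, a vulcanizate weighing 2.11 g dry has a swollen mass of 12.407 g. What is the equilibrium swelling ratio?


Q = W_swollen / W_dry
Q = 12.407 / 2.11
Q = 5.88

Q = 5.88


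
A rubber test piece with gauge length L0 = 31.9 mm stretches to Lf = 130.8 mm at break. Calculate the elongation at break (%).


Elongation = (Lf - L0) / L0 * 100
= (130.8 - 31.9) / 31.9 * 100
= 98.9 / 31.9 * 100
= 310.0%

310.0%


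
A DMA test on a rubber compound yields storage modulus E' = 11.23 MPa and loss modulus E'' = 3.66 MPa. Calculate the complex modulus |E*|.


|E*| = sqrt(E'^2 + E''^2)
= sqrt(11.23^2 + 3.66^2)
= sqrt(126.1129 + 13.3956)
= 11.811 MPa

11.811 MPa


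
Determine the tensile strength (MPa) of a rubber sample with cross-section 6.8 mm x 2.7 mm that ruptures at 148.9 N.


Area = width * thickness = 6.8 * 2.7 = 18.36 mm^2
TS = force / area = 148.9 / 18.36 = 8.11 MPa

8.11 MPa


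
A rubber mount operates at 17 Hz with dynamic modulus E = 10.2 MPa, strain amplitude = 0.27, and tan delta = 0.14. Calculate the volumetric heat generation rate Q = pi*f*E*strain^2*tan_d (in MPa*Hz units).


Q = pi * f * E * strain^2 * tan_d
= pi * 17 * 10.2 * 0.27^2 * 0.14
= pi * 17 * 10.2 * 0.0729 * 0.14
= 5.5597

Q = 5.5597


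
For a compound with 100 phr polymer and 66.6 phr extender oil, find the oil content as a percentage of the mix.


Oil % = oil / (100 + oil) * 100
= 66.6 / (100 + 66.6) * 100
= 66.6 / 166.6 * 100
= 39.98%

39.98%


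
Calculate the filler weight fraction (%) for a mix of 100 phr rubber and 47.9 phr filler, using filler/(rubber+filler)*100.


Filler % = filler / (rubber + filler) * 100
= 47.9 / (100 + 47.9) * 100
= 47.9 / 147.9 * 100
= 32.39%

32.39%


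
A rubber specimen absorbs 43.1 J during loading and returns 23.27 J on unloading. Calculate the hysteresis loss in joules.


Hysteresis loss = loading - unloading
= 43.1 - 23.27
= 19.83 J

19.83 J


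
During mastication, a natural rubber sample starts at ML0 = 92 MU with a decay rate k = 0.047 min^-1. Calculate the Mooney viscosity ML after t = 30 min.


ML = ML0 * exp(-k * t)
ML = 92 * exp(-0.047 * 30)
ML = 92 * 0.2441
ML = 22.46 MU

22.46 MU


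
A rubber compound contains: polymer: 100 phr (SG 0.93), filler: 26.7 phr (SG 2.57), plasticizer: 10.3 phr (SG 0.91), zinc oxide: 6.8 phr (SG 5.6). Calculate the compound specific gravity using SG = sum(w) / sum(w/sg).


Sum of weights = 143.8
Volume contributions:
  polymer: 100/0.93 = 107.5269
  filler: 26.7/2.57 = 10.3891
  plasticizer: 10.3/0.91 = 11.3187
  zinc oxide: 6.8/5.6 = 1.2143
Sum of volumes = 130.4490
SG = 143.8 / 130.4490 = 1.102

SG = 1.102


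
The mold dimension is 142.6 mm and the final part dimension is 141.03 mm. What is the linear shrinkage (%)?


Shrinkage = (mold - part) / mold * 100
= (142.6 - 141.03) / 142.6 * 100
= 1.57 / 142.6 * 100
= 1.1%

1.1%


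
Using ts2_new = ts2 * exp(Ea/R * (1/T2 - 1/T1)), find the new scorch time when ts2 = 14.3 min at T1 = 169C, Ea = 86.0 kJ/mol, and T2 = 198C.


Convert temperatures: T1 = 169 + 273.15 = 442.15 K, T2 = 198 + 273.15 = 471.15 K
ts2_new = 14.3 * exp(86000 / 8.314 * (1/471.15 - 1/442.15))
1/T2 - 1/T1 = -1.3921e-04
ts2_new = 3.39 min

3.39 min


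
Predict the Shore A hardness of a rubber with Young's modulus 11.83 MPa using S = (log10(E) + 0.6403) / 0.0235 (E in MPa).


log10(E) = 0.0235*S - 0.6403  =>  S = (log10(E) + 0.6403) / 0.0235
log10(11.83) = 1.072985
S = (1.072985 + 0.6403) / 0.0235 = 1.713285 / 0.0235
S = 72.9

Shore A = 72.9


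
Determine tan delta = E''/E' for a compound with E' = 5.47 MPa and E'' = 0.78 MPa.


tan delta = E'' / E'
= 0.78 / 5.47
= 0.1426

tan delta = 0.1426


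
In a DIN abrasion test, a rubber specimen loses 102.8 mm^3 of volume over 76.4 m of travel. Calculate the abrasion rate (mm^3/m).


Rate = volume_loss / distance
= 102.8 / 76.4
= 1.346 mm^3/m

1.346 mm^3/m


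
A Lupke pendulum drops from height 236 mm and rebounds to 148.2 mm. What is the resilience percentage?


Resilience = h_rebound / h_drop * 100
= 148.2 / 236 * 100
= 62.8%

62.8%


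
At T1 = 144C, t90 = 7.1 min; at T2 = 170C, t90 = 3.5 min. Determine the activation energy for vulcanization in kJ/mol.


T1 = 417.15 K, T2 = 443.15 K
1/T1 - 1/T2 = 1.4065e-04
ln(t1/t2) = ln(7.1/3.5) = 0.7073
Ea = 8.314 * 0.7073 / 1.4065e-04 = 41812.1853 J/mol
Ea = 41.81 kJ/mol

41.81 kJ/mol


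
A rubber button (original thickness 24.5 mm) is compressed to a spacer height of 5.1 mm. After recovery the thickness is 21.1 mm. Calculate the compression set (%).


CS = (t0 - recovered) / (t0 - ts) * 100
= (24.5 - 21.1) / (24.5 - 5.1) * 100
= 3.4 / 19.4 * 100
= 17.5%

17.5%


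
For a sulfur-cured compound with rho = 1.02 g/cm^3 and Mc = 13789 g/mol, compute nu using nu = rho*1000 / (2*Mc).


nu = rho * 1000 / (2 * Mc)
nu = 1.02 * 1000 / (2 * 13789)
nu = 1020.0 / 27578
nu = 0.0370 mol/L

0.0370 mol/L


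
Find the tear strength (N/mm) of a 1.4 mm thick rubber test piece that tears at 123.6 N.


Tear strength = force / thickness
= 123.6 / 1.4
= 88.29 N/mm

88.29 N/mm


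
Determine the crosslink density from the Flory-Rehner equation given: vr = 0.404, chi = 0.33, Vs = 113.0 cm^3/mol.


ln(1 - vr) = ln(1 - 0.404) = -0.5175
Numerator = -((-0.5175) + 0.404 + 0.33 * 0.404^2) = 0.0597
Denominator = 113.0 * (0.404^(1/3) - 0.404/2) = 60.7097
nu = 0.0597 / 60.7097 = 9.8260e-04 mol/cm^3

9.8260e-04 mol/cm^3


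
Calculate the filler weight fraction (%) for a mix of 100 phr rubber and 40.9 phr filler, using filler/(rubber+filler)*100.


Filler % = filler / (rubber + filler) * 100
= 40.9 / (100 + 40.9) * 100
= 40.9 / 140.9 * 100
= 29.03%

29.03%


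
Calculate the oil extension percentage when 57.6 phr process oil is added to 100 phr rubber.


Oil % = oil / (100 + oil) * 100
= 57.6 / (100 + 57.6) * 100
= 57.6 / 157.6 * 100
= 36.55%

36.55%


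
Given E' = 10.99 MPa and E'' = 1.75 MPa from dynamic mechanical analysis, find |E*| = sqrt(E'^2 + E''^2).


|E*| = sqrt(E'^2 + E''^2)
= sqrt(10.99^2 + 1.75^2)
= sqrt(120.7801 + 3.0625)
= 11.128 MPa

11.128 MPa


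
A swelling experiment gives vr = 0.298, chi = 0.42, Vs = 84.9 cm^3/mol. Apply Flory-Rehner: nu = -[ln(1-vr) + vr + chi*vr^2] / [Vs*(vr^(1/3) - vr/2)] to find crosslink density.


ln(1 - vr) = ln(1 - 0.298) = -0.3538
Numerator = -((-0.3538) + 0.298 + 0.42 * 0.298^2) = 0.0185
Denominator = 84.9 * (0.298^(1/3) - 0.298/2) = 44.0582
nu = 0.0185 / 44.0582 = 4.2045e-04 mol/cm^3

4.2045e-04 mol/cm^3


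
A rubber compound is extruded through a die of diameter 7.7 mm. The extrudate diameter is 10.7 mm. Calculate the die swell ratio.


Die swell ratio = D_extrudate / D_die
= 10.7 / 7.7
= 1.39

Die swell = 1.39


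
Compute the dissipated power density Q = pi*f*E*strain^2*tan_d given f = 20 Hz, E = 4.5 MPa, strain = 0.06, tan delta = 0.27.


Q = pi * f * E * strain^2 * tan_d
= pi * 20 * 4.5 * 0.06^2 * 0.27
= pi * 20 * 4.5 * 0.0036 * 0.27
= 0.2748

Q = 0.2748


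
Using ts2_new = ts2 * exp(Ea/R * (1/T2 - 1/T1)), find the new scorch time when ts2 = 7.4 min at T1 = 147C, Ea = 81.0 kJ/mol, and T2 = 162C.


Convert temperatures: T1 = 147 + 273.15 = 420.15 K, T2 = 162 + 273.15 = 435.15 K
ts2_new = 7.4 * exp(81000 / 8.314 * (1/435.15 - 1/420.15))
1/T2 - 1/T1 = -8.2044e-05
ts2_new = 3.33 min

3.33 min


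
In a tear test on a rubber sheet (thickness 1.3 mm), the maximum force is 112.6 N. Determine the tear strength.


Tear strength = force / thickness
= 112.6 / 1.3
= 86.62 N/mm

86.62 N/mm


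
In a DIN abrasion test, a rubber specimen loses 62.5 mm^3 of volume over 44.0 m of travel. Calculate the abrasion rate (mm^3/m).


Rate = volume_loss / distance
= 62.5 / 44.0
= 1.42 mm^3/m

1.42 mm^3/m


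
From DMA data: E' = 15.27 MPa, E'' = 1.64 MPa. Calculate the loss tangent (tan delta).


tan delta = E'' / E'
= 1.64 / 15.27
= 0.1074

tan delta = 0.1074


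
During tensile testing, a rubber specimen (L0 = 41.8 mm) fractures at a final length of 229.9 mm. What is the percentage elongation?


Elongation = (Lf - L0) / L0 * 100
= (229.9 - 41.8) / 41.8 * 100
= 188.1 / 41.8 * 100
= 450.0%

450.0%


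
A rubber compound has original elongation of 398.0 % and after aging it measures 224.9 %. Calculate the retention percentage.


Retention = aged / original * 100
= 224.9 / 398.0 * 100
= 56.5%

56.5%


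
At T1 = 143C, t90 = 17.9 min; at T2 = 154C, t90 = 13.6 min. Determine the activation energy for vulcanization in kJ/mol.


T1 = 416.15 K, T2 = 427.15 K
1/T1 - 1/T2 = 6.1882e-05
ln(t1/t2) = ln(17.9/13.6) = 0.2747
Ea = 8.314 * 0.2747 / 6.1882e-05 = 36910.9468 J/mol
Ea = 36.91 kJ/mol

36.91 kJ/mol


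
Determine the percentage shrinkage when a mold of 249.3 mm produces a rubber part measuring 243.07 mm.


Shrinkage = (mold - part) / mold * 100
= (249.3 - 243.07) / 249.3 * 100
= 6.23 / 249.3 * 100
= 2.5%

2.5%


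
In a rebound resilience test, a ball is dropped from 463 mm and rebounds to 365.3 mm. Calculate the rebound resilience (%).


Resilience = h_rebound / h_drop * 100
= 365.3 / 463 * 100
= 78.9%

78.9%


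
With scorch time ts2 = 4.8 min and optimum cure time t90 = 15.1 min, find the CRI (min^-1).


CRI = 100 / (t90 - ts2)
= 100 / (15.1 - 4.8)
= 100 / 10.3
= 9.71 min^-1

9.71 min^-1


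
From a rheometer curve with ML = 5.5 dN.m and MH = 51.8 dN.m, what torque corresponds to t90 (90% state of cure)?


M90 = ML + 0.9 * (MH - ML)
M90 = 5.5 + 0.9 * (51.8 - 5.5)
M90 = 5.5 + 0.9 * 46.3
M90 = 47.17 dN.m

47.17 dN.m


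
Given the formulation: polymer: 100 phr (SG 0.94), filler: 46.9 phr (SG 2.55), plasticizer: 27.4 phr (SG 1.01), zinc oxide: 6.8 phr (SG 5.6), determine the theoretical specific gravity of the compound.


Sum of weights = 181.1
Volume contributions:
  polymer: 100/0.94 = 106.3830
  filler: 46.9/2.55 = 18.3922
  plasticizer: 27.4/1.01 = 27.1287
  zinc oxide: 6.8/5.6 = 1.2143
Sum of volumes = 153.1181
SG = 181.1 / 153.1181 = 1.183

SG = 1.183


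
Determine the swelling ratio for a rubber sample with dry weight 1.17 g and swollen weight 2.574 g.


Q = W_swollen / W_dry
Q = 2.574 / 1.17
Q = 2.2

Q = 2.2


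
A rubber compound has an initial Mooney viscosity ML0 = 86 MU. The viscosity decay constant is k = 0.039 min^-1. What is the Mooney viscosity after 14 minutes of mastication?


ML = ML0 * exp(-k * t)
ML = 86 * exp(-0.039 * 14)
ML = 86 * 0.5793
ML = 49.82 MU

49.82 MU


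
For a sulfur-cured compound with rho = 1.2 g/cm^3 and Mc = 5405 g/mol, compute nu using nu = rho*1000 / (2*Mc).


nu = rho * 1000 / (2 * Mc)
nu = 1.2 * 1000 / (2 * 5405)
nu = 1200.0 / 10810
nu = 0.1110 mol/L

0.1110 mol/L


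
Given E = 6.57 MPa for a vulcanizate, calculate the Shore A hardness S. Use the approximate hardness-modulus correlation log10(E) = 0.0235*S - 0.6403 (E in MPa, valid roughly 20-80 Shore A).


log10(E) = 0.0235*S - 0.6403  =>  S = (log10(E) + 0.6403) / 0.0235
log10(6.57) = 0.817565
S = (0.817565 + 0.6403) / 0.0235 = 1.457865 / 0.0235
S = 62.0

Shore A = 62.0


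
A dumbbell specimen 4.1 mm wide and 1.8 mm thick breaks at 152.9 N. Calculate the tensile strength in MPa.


Area = width * thickness = 4.1 * 1.8 = 7.38 mm^2
TS = force / area = 152.9 / 7.38 = 20.72 MPa

20.72 MPa


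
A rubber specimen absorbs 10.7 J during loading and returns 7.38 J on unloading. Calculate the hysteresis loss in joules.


Hysteresis loss = loading - unloading
= 10.7 - 7.38
= 3.32 J

3.32 J
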